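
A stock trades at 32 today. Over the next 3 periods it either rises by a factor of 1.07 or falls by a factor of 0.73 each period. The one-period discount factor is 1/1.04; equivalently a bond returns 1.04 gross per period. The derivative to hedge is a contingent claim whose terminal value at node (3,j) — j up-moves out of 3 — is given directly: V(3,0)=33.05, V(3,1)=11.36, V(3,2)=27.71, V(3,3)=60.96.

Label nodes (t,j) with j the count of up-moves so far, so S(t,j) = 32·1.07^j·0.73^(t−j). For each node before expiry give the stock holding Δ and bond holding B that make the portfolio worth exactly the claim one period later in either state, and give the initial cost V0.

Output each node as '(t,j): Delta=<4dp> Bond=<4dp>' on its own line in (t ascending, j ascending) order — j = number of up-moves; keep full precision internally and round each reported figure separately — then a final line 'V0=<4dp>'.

Risk-neutral probability p* = (R−d)/(u−d) = (1.04−0.73)/(1.07−0.73) = 0.9118.
At expiry t=3: V(3,0)=33.0500, V(3,1)=11.3600, V(3,2)=27.7100, V(3,3)=60.9600
  t=2,j=0: stock 17.0528 → up 18.2465 (V=11.3600), down 12.4485 (V=33.0500). Price 12.7633; hedge Δ=-3.7410, bond B=76.5574.
  t=2,j=1: stock 24.9952 → up 26.7449 (V=27.7100), down 18.2465 (V=11.3600). Price 25.2571; hedge Δ=1.9239, bond B=-22.8312.
  t=2,j=2: stock 36.6368 → up 39.2014 (V=60.9600), down 26.7449 (V=27.7100). Price 55.7944; hedge Δ=2.6693, bond B=-41.9997.
  t=1,j=0: stock 23.3600 → up 24.9952 (V=25.2571), down 17.0528 (V=12.7633). Price 23.2257; hedge Δ=1.5730, bond B=-13.5208.
  t=1,j=1: stock 34.2400 → up 36.6368 (V=55.7944), down 24.9952 (V=25.2571). Price 51.0576; hedge Δ=2.6231, bond B=-38.7581.
  t=0,j=0: stock 32.0000 → up 34.2400 (V=51.0576), down 23.3600 (V=23.2257). Price 46.7326; hedge Δ=2.5581, bond B=-35.1262.
Root portfolio cost Δ·32+B reproduces V0=46.7326.

(0,0): Delta=2.5581 Bond=-35.1262
(1,0): Delta=1.5730 Bond=-13.5208
(1,1): Delta=2.6231 Bond=-38.7581
(2,0): Delta=-3.7410 Bond=76.5574
(2,1): Delta=1.9239 Bond=-22.8312
(2,2): Delta=2.6693 Bond=-41.9997
V0=46.7326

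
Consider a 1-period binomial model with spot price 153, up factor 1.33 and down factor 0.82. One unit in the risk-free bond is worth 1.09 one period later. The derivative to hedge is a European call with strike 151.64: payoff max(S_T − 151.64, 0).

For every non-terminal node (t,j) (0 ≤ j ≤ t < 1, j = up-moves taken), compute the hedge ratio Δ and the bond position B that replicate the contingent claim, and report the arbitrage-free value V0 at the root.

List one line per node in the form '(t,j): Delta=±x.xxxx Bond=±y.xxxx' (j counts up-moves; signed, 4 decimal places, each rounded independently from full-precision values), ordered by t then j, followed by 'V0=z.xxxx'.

(0,0): Delta=0.6645 Bond=-76.4832
V0=25.1835

No-arbitrage ⇒ martingale measure with p* = (R−d)/(u−d) = 0.5294.
At expiry t=1: V(1,0)=0.0000, V(1,1)=51.8500
(0,0): S=153.0000. Δ = (V_up−V_dn)/(S_up−S_dn) = (51.8500−0.0000)/(203.4900−125.4600) = 0.6645. V = [p*·51.8500 + (1−p*)·0.0000]/1.09 = 25.1835. B = V − Δ·S = -76.4832.
The time-0 hedge costs 25.1835, which is the no-arbitrage price.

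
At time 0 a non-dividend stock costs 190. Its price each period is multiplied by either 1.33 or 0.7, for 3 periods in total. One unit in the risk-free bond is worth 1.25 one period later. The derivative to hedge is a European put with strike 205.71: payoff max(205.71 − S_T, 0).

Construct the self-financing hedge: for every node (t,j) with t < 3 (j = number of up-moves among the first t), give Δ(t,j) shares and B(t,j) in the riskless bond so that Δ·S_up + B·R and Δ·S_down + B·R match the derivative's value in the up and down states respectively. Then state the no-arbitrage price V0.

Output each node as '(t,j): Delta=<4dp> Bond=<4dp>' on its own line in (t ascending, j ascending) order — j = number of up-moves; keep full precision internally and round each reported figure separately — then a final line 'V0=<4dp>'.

(0,0): Delta=-0.1021 Bond=21.3228
(1,0): Delta=-0.7537 Bond=113.3071
(1,1): Delta=-0.0523 Bond=14.0493
(2,0): Delta=-1.0000 Bond=164.5680
(2,1): Delta=-0.7348 Bond=138.2980
(2,2): Delta=0.0000 Bond=0.0000
V0=1.9180

The replicating-portfolio and risk-neutral prices coincide; use p* = (1.25−0.7)/(1.33−0.7) = 0.8730 for the latter.
At expiry t=3: V(3,0)=140.5400, V(3,1)=81.8870, V(3,2)=0.0000, V(3,3)=0.0000
  t=2,j=0: stock 93.1000 → up 123.8230 (V=81.8870), down 65.1700 (V=140.5400). Price 71.4680; hedge Δ=-1.0000, bond B=164.5680.
  t=2,j=1: stock 176.8900 → up 235.2637 (V=0.0000), down 123.8230 (V=81.8870). Price 8.3187; hedge Δ=-0.7348, bond B=138.2980.
  t=2,j=2: stock 336.0910 → up 447.0010 (V=0.0000), down 235.2637 (V=0.0000). Price 0.0000; hedge Δ=0.0000, bond B=0.0000.
  t=1,j=0: stock 133.0000 → up 176.8900 (V=8.3187), down 93.1000 (V=71.4680). Price 13.0701; hedge Δ=-0.7537, bond B=113.3071.
  t=1,j=1: stock 252.7000 → up 336.0910 (V=0.0000), down 176.8900 (V=8.3187). Price 0.8451; hedge Δ=-0.0523, bond B=14.0493.
  t=0,j=0: stock 190.0000 → up 252.7000 (V=0.8451), down 133.0000 (V=13.0701). Price 1.9180; hedge Δ=-0.1021, bond B=21.3228.
Check: Δ(0,0)·S0 + B(0,0) = 1.9180 = V0.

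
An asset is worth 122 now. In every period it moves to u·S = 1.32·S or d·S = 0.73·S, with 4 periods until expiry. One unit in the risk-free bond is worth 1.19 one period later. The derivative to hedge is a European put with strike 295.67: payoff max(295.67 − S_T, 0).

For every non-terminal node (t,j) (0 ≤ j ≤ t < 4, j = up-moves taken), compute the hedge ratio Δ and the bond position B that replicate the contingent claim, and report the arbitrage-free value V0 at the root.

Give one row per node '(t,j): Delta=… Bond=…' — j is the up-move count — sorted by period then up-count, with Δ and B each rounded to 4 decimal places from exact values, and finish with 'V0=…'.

(0,0): Delta=-0.7081 Bond=125.5930
(1,0): Delta=-1.0000 Bond=175.4553
(1,1): Delta=-0.6624 Bond=142.1080
(2,0): Delta=-1.0000 Bond=208.7918
(2,1): Delta=-1.0000 Bond=208.7918
(2,2): Delta=-0.6097 Bond=157.8937
(3,0): Delta=-1.0000 Bond=248.4622
(3,1): Delta=-1.0000 Bond=248.4622
(3,2): Delta=-1.0000 Bond=248.4622
(3,3): Delta=-0.5487 Bond=170.7762
V0=39.2089

The replicating-portfolio and risk-neutral prices coincide; use p* = (1.19−0.73)/(1.32−0.73) = 0.7797 for the latter.
Payoff layer (t=4): V(4,0)=261.0241, V(4,1)=233.0227, V(4,2)=182.3900, V(4,3)=90.8348, V(4,4)=0.0000
Node (3,0) S=47.4601: V=(p*·233.0227+(1−p*)·261.0241)/1.19=201.0021; Δ=(233.0227−261.0241)/(62.6473−34.6459)=-1.0000; B=V−Δ·S=248.4622
Node (3,1) S=85.8182: V=(p*·182.3900+(1−p*)·233.0227)/1.19=162.6440; Δ=(182.3900−233.0227)/(113.2800−62.6473)=-1.0000; B=V−Δ·S=248.4622
Node (3,2) S=155.1781: V=(p*·90.8348+(1−p*)·182.3900)/1.19=93.2840; Δ=(90.8348−182.3900)/(204.8352−113.2800)=-1.0000; B=V−Δ·S=248.4622
Node (3,3) S=280.5961: V=(p*·0.0000+(1−p*)·90.8348)/1.19=16.8189; Δ=(0.0000−90.8348)/(370.3868−204.8352)=-0.5487; B=V−Δ·S=170.7762
Node (2,0) S=65.0138: V=(p*·162.6440+(1−p*)·201.0021)/1.19=143.7780; Δ=(162.6440−201.0021)/(85.8182−47.4601)=-1.0000; B=V−Δ·S=208.7918
Node (2,1) S=117.5592: V=(p*·93.2840+(1−p*)·162.6440)/1.19=91.2326; Δ=(93.2840−162.6440)/(155.1781−85.8182)=-1.0000; B=V−Δ·S=208.7918
Node (2,2) S=212.5728: V=(p*·16.8189+(1−p*)·93.2840)/1.19=28.2917; Δ=(16.8189−93.2840)/(280.5961−155.1781)=-0.6097; B=V−Δ·S=157.8937
Node (1,0) S=89.0600: V=(p*·91.2326+(1−p*)·143.7780)/1.19=86.3953; Δ=(91.2326−143.7780)/(117.5592−65.0138)=-1.0000; B=V−Δ·S=175.4553
Node (1,1) S=161.0400: V=(p*·28.2917+(1−p*)·91.2326)/1.19=35.4286; Δ=(28.2917−91.2326)/(212.5728−117.5592)=-0.6624; B=V−Δ·S=142.1080
Node (0,0) S=122.0000: V=(p*·35.4286+(1−p*)·86.3953)/1.19=39.2089; Δ=(35.4286−86.3953)/(161.0400−89.0600)=-0.7081; B=V−Δ·S=125.5930
The time-0 hedge costs 39.2089, which is the no-arbitrage price.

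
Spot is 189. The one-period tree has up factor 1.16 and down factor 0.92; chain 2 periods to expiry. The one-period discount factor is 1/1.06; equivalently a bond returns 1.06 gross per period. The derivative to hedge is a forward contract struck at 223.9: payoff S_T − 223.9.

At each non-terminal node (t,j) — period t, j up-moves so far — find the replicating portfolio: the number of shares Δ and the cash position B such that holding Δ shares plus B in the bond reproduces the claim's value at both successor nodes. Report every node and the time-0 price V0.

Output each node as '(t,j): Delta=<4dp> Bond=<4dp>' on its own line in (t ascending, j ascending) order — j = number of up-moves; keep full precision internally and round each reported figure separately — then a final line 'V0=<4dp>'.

Since d<R<u, set p* = (R−d)/(u−d) = 0.5833; price each node as the discounted p*-expectation of its children.
At expiry t=2: V(2,0)=-63.9304, V(2,1)=-22.1992, V(2,2)=30.4184
  t=1,j=0: stock 173.8800 → up 201.7008 (V=-22.1992), down 159.9696 (V=-63.9304). Price -37.3464; hedge Δ=1.0000, bond B=-211.2264.
  t=1,j=1: stock 219.2400 → up 254.3184 (V=30.4184), down 201.7008 (V=-22.1992). Price 8.0136; hedge Δ=1.0000, bond B=-211.2264.
  t=0,j=0: stock 189.0000 → up 219.2400 (V=8.0136), down 173.8800 (V=-37.3464). Price -10.2702; hedge Δ=1.0000, bond B=-199.2702.
Self-financing check: at every node Δ·S+B equals the discounted successor values.

(0,0): Delta=1.0000 Bond=-199.2702
(1,0): Delta=1.0000 Bond=-211.2264
(1,1): Delta=1.0000 Bond=-211.2264
V0=-10.2702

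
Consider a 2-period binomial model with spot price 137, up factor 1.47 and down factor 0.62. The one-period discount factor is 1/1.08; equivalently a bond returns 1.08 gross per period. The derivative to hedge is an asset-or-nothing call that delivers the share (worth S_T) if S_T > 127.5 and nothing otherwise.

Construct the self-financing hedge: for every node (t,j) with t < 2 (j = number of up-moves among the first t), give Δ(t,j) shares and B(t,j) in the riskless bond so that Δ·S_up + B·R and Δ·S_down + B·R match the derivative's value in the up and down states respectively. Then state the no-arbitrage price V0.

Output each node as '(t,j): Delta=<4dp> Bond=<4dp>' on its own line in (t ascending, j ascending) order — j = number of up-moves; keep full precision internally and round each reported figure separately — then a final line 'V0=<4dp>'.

Since d<R<u, set p* = (R−d)/(u−d) = 0.5412; price each node as the discounted p*-expectation of its children.
Terminal payoffs: V(2,0)=0.0000, V(2,1)=0.0000, V(2,2)=296.0433
(1,0): S=84.9400. Δ = (V_up−V_dn)/(S_up−S_dn) = (0.0000−0.0000)/(124.8618−52.6628) = 0.0000. V = [p*·0.0000 + (1−p*)·0.0000]/1.08 = 0.0000. B = V − Δ·S = 0.0000.
(1,1): S=201.3900. Δ = (V_up−V_dn)/(S_up−S_dn) = (296.0433−0.0000)/(296.0433−124.8618) = 1.7294. V = [p*·296.0433 + (1−p*)·0.0000]/1.08 = 148.3441. B = V − Δ·S = -199.9421.
(0,0): S=137.0000. Δ = (V_up−V_dn)/(S_up−S_dn) = (148.3441−0.0000)/(201.3900−84.9400) = 1.2739. V = [p*·148.3441 + (1−p*)·0.0000]/1.08 = 74.3337. B = V − Δ·S = -100.1889.
The time-0 hedge costs 74.3337, which is the no-arbitrage price.

(0,0): Delta=1.2739 Bond=-100.1889
(1,0): Delta=0.0000 Bond=0.0000
(1,1): Delta=1.7294 Bond=-199.9421
V0=74.3337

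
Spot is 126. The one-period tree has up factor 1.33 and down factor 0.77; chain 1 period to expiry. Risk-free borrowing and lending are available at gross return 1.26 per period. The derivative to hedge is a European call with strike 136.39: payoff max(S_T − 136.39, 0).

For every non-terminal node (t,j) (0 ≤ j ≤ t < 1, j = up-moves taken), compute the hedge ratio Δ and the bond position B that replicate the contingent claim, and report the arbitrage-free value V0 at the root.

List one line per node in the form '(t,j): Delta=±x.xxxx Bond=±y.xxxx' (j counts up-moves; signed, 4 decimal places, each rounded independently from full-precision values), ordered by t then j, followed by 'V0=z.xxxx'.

No-arbitrage ⇒ martingale measure with p* = (R−d)/(u−d) = 0.8750.
Payoff layer (t=1): V(1,0)=0.0000, V(1,1)=31.1900
(0,0): S=126.0000. Δ = (V_up−V_dn)/(S_up−S_dn) = (31.1900−0.0000)/(167.5800−97.0200) = 0.4420. V = [p*·31.1900 + (1−p*)·0.0000]/1.26 = 21.6597. B = V − Δ·S = -34.0367.
Root portfolio cost Δ·126+B reproduces V0=21.6597.

(0,0): Delta=0.4420 Bond=-34.0367
V0=21.6597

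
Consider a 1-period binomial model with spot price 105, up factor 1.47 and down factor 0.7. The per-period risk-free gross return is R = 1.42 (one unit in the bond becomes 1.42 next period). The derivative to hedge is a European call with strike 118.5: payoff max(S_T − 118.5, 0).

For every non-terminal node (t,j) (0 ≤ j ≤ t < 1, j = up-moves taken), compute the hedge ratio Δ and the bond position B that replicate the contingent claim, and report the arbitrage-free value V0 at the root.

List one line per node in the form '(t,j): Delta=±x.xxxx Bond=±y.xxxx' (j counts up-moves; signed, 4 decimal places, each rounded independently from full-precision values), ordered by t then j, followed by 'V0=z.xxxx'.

(0,0): Delta=0.4434 Bond=-22.9513
V0=23.6071

The replicating-portfolio and risk-neutral prices coincide; use p* = (1.42−0.7)/(1.47−0.7) = 0.9351 for the latter.
Terminal payoffs: V(1,0)=0.0000, V(1,1)=35.8500
  t=0,j=0: stock 105.0000 → up 154.3500 (V=35.8500), down 73.5000 (V=0.0000). Price 23.6071; hedge Δ=0.4434, bond B=-22.9513.
Check: Δ(0,0)·S0 + B(0,0) = 23.6071 = V0.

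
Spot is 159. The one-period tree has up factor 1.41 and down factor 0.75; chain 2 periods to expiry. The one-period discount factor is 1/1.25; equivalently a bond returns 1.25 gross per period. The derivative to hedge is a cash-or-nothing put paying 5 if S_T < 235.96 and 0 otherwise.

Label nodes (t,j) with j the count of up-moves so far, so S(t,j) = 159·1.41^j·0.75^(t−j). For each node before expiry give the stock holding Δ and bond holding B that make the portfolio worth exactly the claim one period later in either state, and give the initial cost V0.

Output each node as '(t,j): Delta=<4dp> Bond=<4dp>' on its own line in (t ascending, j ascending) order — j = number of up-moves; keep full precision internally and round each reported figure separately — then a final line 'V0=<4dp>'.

No-arbitrage ⇒ martingale measure with p* = (R−d)/(u−d) = 0.7576.
Payoff layer (t=2): V(2,0)=5.0000, V(2,1)=5.0000, V(2,2)=0.0000
  t=1,j=0: stock 119.2500 → up 168.1425 (V=5.0000), down 89.4375 (V=5.0000). Price 4.0000; hedge Δ=0.0000, bond B=4.0000.
  t=1,j=1: stock 224.1900 → up 316.1079 (V=0.0000), down 168.1425 (V=5.0000). Price 0.9697; hedge Δ=-0.0338, bond B=8.5455.
  t=0,j=0: stock 159.0000 → up 224.1900 (V=0.9697), down 119.2500 (V=4.0000). Price 1.3635; hedge Δ=-0.0289, bond B=5.9548.
The time-0 hedge costs 1.3635, which is the no-arbitrage price.

(0,0): Delta=-0.0289 Bond=5.9548
(1,0): Delta=0.0000 Bond=4.0000
(1,1): Delta=-0.0338 Bond=8.5455
V0=1.3635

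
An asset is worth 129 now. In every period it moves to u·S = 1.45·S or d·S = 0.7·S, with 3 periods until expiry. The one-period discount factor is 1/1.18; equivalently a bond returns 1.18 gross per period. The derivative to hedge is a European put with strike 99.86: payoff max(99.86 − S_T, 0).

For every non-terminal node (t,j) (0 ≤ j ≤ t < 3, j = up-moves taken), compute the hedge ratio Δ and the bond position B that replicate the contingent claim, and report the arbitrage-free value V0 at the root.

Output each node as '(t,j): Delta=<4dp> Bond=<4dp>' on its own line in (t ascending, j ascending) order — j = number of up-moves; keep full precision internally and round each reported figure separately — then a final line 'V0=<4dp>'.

No-arbitrage ⇒ martingale measure with p* = (R−d)/(u−d) = 0.6400.
Terminal values V(3,·): V(3,0)=55.6130, V(3,1)=8.2055, V(3,2)=0.0000, V(3,3)=0.0000
  t=2,j=0: stock 63.2100 → up 91.6545 (V=8.2055), down 44.2470 (V=55.6130). Price 21.4171; hedge Δ=-1.0000, bond B=84.6271.
  t=2,j=1: stock 130.9350 → up 189.8557 (V=0.0000), down 91.6545 (V=8.2055). Price 2.5034; hedge Δ=-0.0836, bond B=13.4440.
  t=2,j=2: stock 271.2225 → up 393.2726 (V=0.0000), down 189.8558 (V=0.0000). Price 0.0000; hedge Δ=0.0000, bond B=0.0000.
  t=1,j=0: stock 90.3000 → up 130.9350 (V=2.5034), down 63.2100 (V=21.4171). Price 7.8918; hedge Δ=-0.2793, bond B=33.1101.
  t=1,j=1: stock 187.0500 → up 271.2225 (V=0.0000), down 130.9350 (V=2.5034). Price 0.7637; hedge Δ=-0.0178, bond B=4.1016.
  t=0,j=0: stock 129.0000 → up 187.0500 (V=0.7637), down 90.3000 (V=7.8918). Price 2.8219; hedge Δ=-0.0737, bond B=12.3260.
Check: Δ(0,0)·S0 + B(0,0) = 2.8219 = V0.

(0,0): Delta=-0.0737 Bond=12.3260
(1,0): Delta=-0.2793 Bond=33.1101
(1,1): Delta=-0.0178 Bond=4.1016
(2,0): Delta=-1.0000 Bond=84.6271
(2,1): Delta=-0.0836 Bond=13.4440
(2,2): Delta=0.0000 Bond=0.0000
V0=2.8219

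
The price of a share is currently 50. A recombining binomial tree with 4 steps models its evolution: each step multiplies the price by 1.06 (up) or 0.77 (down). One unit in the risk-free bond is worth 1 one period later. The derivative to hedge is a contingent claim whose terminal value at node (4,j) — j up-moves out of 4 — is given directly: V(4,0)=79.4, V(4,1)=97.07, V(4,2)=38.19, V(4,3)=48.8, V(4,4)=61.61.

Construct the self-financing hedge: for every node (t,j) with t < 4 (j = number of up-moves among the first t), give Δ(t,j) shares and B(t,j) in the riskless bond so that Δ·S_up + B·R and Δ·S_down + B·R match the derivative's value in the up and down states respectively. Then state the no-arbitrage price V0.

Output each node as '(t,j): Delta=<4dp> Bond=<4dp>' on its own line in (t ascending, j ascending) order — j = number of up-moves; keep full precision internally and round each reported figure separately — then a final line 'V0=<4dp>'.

The replicating-portfolio and risk-neutral prices coincide; use p* = (1−0.77)/(1.06−0.77) = 0.7931 for the latter.
Terminal payoffs: V(4,0)=79.4000, V(4,1)=97.0700, V(4,2)=38.1900, V(4,3)=48.8000, V(4,4)=61.6100
Node (3,0) S=22.8267: V=(p*·97.0700+(1−p*)·79.4000)/1=93.4141; Δ=(97.0700−79.4000)/(24.1962−17.5765)=2.6693; B=V−Δ·S=32.4831
Node (3,1) S=31.4237: V=(p*·38.1900+(1−p*)·97.0700)/1=50.3721; Δ=(38.1900−97.0700)/(33.3091−24.1962)=-6.4612; B=V−Δ·S=253.4066
Node (3,2) S=43.2586: V=(p*·48.8000+(1−p*)·38.1900)/1=46.6048; Δ=(48.8000−38.1900)/(45.8541−33.3091)=0.8458; B=V−Δ·S=10.0186
Node (3,3) S=59.5508: V=(p*·61.6100+(1−p*)·48.8000)/1=58.9597; Δ=(61.6100−48.8000)/(63.1238−45.8541)=0.7418; B=V−Δ·S=14.7872
Node (2,0) S=29.6450: V=(p*·50.3721+(1−p*)·93.4141)/1=59.2773; Δ=(50.3721−93.4141)/(31.4237−22.8267)=-5.0066; B=V−Δ·S=207.6983
Node (2,1) S=40.8100: V=(p*·46.6048+(1−p*)·50.3721)/1=47.3843; Δ=(46.6048−50.3721)/(43.2586−31.4237)=-0.3183; B=V−Δ·S=60.3747
Node (2,2) S=56.1800: V=(p*·58.9597+(1−p*)·46.6048)/1=56.4035; Δ=(58.9597−46.6048)/(59.5508−43.2586)=0.7583; B=V−Δ·S=13.8006
Node (1,0) S=38.5000: V=(p*·47.3843+(1−p*)·59.2773)/1=49.8449; Δ=(47.3843−59.2773)/(40.8100−29.6450)=-1.0652; B=V−Δ·S=90.8555
Node (1,1) S=53.0000: V=(p*·56.4035+(1−p*)·47.3843)/1=54.5374; Δ=(56.4035−47.3843)/(56.1800−40.8100)=0.5868; B=V−Δ·S=23.4367
Node (0,0) S=50.0000: V=(p*·54.5374+(1−p*)·49.8449)/1=53.5666; Δ=(54.5374−49.8449)/(53.0000−38.5000)=0.3236; B=V−Δ·S=37.3854
Check: Δ(0,0)·S0 + B(0,0) = 53.5666 = V0.

(0,0): Delta=0.3236 Bond=37.3854
(1,0): Delta=-1.0652 Bond=90.8555
(1,1): Delta=0.5868 Bond=23.4367
(2,0): Delta=-5.0066 Bond=207.6983
(2,1): Delta=-0.3183 Bond=60.3747
(2,2): Delta=0.7583 Bond=13.8006
(3,0): Delta=2.6693 Bond=32.4831
(3,1): Delta=-6.4612 Bond=253.4066
(3,2): Delta=0.8458 Bond=10.0186
(3,3): Delta=0.7418 Bond=14.7872
V0=53.5666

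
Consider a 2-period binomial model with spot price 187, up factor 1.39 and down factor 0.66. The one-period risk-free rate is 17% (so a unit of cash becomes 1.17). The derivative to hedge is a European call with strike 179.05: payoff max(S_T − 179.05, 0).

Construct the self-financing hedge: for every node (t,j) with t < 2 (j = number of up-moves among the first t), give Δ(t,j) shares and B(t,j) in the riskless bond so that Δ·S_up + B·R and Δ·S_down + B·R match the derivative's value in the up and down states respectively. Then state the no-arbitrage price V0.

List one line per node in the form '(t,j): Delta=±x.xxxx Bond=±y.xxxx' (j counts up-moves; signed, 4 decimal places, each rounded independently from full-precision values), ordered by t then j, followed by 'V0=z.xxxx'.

The replicating-portfolio and risk-neutral prices coincide; use p* = (1.17−0.66)/(1.39−0.66) = 0.6986 for the latter.
At expiry t=2: V(2,0)=0.0000, V(2,1)=0.0000, V(2,2)=182.2527
(1,0): S=123.4200. Δ = (V_up−V_dn)/(S_up−S_dn) = (0.0000−0.0000)/(171.5538−81.4572) = 0.0000. V = [p*·0.0000 + (1−p*)·0.0000]/1.17 = 0.0000. B = V − Δ·S = 0.0000.
(1,1): S=259.9300. Δ = (V_up−V_dn)/(S_up−S_dn) = (182.2527−0.0000)/(361.3027−171.5538) = 0.9605. V = [p*·182.2527 + (1−p*)·0.0000]/1.17 = 108.8267. B = V − Δ·S = -140.8345.
(0,0): S=187.0000. Δ = (V_up−V_dn)/(S_up−S_dn) = (108.8267−0.0000)/(259.9300−123.4200) = 0.7972. V = [p*·108.8267 + (1−p*)·0.0000]/1.17 = 64.9826. B = V − Δ·S = -84.0951.
The time-0 hedge costs 64.9826, which is the no-arbitrage price.

(0,0): Delta=0.7972 Bond=-84.0951
(1,0): Delta=0.0000 Bond=0.0000
(1,1): Delta=0.9605 Bond=-140.8345
V0=64.9826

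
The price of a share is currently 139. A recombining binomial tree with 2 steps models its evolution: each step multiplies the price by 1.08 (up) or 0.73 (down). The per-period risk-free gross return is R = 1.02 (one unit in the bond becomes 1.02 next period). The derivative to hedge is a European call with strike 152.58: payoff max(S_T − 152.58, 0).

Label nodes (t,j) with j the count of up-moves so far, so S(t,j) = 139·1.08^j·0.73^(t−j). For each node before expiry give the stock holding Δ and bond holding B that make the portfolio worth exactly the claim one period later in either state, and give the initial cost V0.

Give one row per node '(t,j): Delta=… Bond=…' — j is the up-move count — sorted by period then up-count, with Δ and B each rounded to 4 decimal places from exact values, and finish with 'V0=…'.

(0,0): Delta=0.1595 Bond=-15.8624
(1,0): Delta=0.0000 Bond=0.0000
(1,1): Delta=0.1818 Bond=-19.5272
V0=6.3015

The replicating-portfolio and risk-neutral prices coincide; use p* = (1.02−0.73)/(1.08−0.73) = 0.8286 for the latter.
Terminal payoffs: V(2,0)=0.0000, V(2,1)=0.0000, V(2,2)=9.5496
  t=1,j=0: stock 101.4700 → up 109.5876 (V=0.0000), down 74.0731 (V=0.0000). Price 0.0000; hedge Δ=0.0000, bond B=0.0000.
  t=1,j=1: stock 150.1200 → up 162.1296 (V=9.5496), down 109.5876 (V=0.0000). Price 7.7574; hedge Δ=0.1818, bond B=-19.5272.
  t=0,j=0: stock 139.0000 → up 150.1200 (V=7.7574), down 101.4700 (V=0.0000). Price 6.3015; hedge Δ=0.1595, bond B=-15.8624.
Check: Δ(0,0)·S0 + B(0,0) = 6.3015 = V0.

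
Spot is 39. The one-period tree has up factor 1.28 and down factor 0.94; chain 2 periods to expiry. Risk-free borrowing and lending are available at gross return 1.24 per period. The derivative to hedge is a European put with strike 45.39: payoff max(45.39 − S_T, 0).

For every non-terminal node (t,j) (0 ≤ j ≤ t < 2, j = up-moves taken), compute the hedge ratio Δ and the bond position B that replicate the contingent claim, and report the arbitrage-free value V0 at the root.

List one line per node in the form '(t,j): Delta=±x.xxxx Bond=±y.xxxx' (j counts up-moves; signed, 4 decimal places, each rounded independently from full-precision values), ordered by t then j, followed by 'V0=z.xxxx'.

(0,0): Delta=-0.0782 Bond=3.1483
(1,0): Delta=-0.8769 Bond=33.1828
(1,1): Delta=0.0000 Bond=0.0000
V0=0.0984

Risk-neutral probability p* = (R−d)/(u−d) = (1.24−0.94)/(1.28−0.94) = 0.8824.
Terminal values V(2,·): V(2,0)=10.9296, V(2,1)=0.0000, V(2,2)=0.0000
Node (1,0) S=36.6600: V=(p*·0.0000+(1−p*)·10.9296)/1.24=1.0370; Δ=(0.0000−10.9296)/(46.9248−34.4604)=-0.8769; B=V−Δ·S=33.1828
Node (1,1) S=49.9200: V=(p*·0.0000+(1−p*)·0.0000)/1.24=0.0000; Δ=(0.0000−0.0000)/(63.8976−46.9248)=0.0000; B=V−Δ·S=0.0000
Node (0,0) S=39.0000: V=(p*·0.0000+(1−p*)·1.0370)/1.24=0.0984; Δ=(0.0000−1.0370)/(49.9200−36.6600)=-0.0782; B=V−Δ·S=3.1483
Check: Δ(0,0)·S0 + B(0,0) = 0.0984 = V0.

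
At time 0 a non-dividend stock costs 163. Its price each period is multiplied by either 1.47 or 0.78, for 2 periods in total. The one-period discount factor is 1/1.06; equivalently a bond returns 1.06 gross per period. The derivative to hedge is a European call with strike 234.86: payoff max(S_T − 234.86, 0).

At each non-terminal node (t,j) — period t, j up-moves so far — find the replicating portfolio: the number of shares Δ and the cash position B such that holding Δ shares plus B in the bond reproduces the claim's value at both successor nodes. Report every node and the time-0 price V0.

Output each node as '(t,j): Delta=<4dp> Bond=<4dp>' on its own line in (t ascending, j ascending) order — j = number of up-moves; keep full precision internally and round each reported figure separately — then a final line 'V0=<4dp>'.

(0,0): Delta=0.3995 Bond=-47.9168
(1,0): Delta=0.0000 Bond=0.0000
(1,1): Delta=0.7099 Bond=-125.1655
V0=17.2009

Since d<R<u, set p* = (R−d)/(u−d) = 0.4058; price each node as the discounted p*-expectation of its children.
Terminal payoffs: V(2,0)=0.0000, V(2,1)=0.0000, V(2,2)=117.3667
(1,0): S=127.1400. Δ = (V_up−V_dn)/(S_up−S_dn) = (0.0000−0.0000)/(186.8958−99.1692) = 0.0000. V = [p*·0.0000 + (1−p*)·0.0000]/1.06 = 0.0000. B = V − Δ·S = 0.0000.
(1,1): S=239.6100. Δ = (V_up−V_dn)/(S_up−S_dn) = (117.3667−0.0000)/(352.2267−186.8958) = 0.7099. V = [p*·117.3667 + (1−p*)·0.0000]/1.06 = 44.9312. B = V − Δ·S = -125.1655.
(0,0): S=163.0000. Δ = (V_up−V_dn)/(S_up−S_dn) = (44.9312−0.0000)/(239.6100−127.1400) = 0.3995. V = [p*·44.9312 + (1−p*)·0.0000]/1.06 = 17.2009. B = V − Δ·S = -47.9168.
The time-0 hedge costs 17.2009, which is the no-arbitrage price.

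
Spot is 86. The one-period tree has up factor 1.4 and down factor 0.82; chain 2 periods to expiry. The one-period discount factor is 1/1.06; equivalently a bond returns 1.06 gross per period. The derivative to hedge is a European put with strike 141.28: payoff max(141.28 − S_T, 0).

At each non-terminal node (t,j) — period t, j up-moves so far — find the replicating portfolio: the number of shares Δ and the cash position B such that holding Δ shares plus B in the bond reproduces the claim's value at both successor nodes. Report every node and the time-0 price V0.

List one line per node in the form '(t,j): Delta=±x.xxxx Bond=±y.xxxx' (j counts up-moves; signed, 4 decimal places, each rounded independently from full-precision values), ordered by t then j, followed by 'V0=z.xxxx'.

Under the risk-neutral measure, an up-move has probability p* = (R−d)/(u−d) = 0.4138 and values discount at R = 1.06.
At expiry t=2: V(2,0)=83.4536, V(2,1)=42.5520, V(2,2)=0.0000
(1,0): S=70.5200. Δ = (V_up−V_dn)/(S_up−S_dn) = (42.5520−83.4536)/(98.7280−57.8264) = -1.0000. V = [p*·42.5520 + (1−p*)·83.4536]/1.06 = 62.7630. B = V − Δ·S = 133.2830.
(1,1): S=120.4000. Δ = (V_up−V_dn)/(S_up−S_dn) = (0.0000−42.5520)/(168.5600−98.7280) = -0.6093. V = [p*·0.0000 + (1−p*)·42.5520]/1.06 = 23.5323. B = V − Δ·S = 96.8979.
(0,0): S=86.0000. Δ = (V_up−V_dn)/(S_up−S_dn) = (23.5323−62.7630)/(120.4000−70.5200) = -0.7865. V = [p*·23.5323 + (1−p*)·62.7630]/1.06 = 43.8959. B = V − Δ·S = 111.5350.
Check: Δ(0,0)·S0 + B(0,0) = 43.8959 = V0.

(0,0): Delta=-0.7865 Bond=111.5350
(1,0): Delta=-1.0000 Bond=133.2830
(1,1): Delta=-0.6093 Bond=96.8979
V0=43.8959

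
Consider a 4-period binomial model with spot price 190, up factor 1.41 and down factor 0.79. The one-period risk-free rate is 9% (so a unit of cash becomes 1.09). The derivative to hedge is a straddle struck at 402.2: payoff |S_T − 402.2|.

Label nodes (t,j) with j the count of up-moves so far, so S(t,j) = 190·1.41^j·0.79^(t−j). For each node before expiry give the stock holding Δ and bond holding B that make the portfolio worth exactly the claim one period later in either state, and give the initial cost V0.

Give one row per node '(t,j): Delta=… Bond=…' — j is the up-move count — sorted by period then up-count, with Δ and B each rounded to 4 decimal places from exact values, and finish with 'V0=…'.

Since d<R<u, set p* = (R−d)/(u−d) = 0.4839; price each node as the discounted p*-expectation of its children.
At expiry t=4: V(4,0)=328.1948, V(4,1)=270.1149, V(4,2)=166.4531, V(4,3)=18.5635, V(4,4)=348.7829
(3,0): S=93.6774. Δ = (V_up−V_dn)/(S_up−S_dn) = (270.1149−328.1948)/(132.0851−74.0052) = -1.0000. V = [p*·270.1149 + (1−p*)·328.1948]/1.09 = 275.3134. B = V − Δ·S = 368.9908.
(3,1): S=167.1964. Δ = (V_up−V_dn)/(S_up−S_dn) = (166.4531−270.1149)/(235.7469−132.0851) = -1.0000. V = [p*·166.4531 + (1−p*)·270.1149]/1.09 = 201.7944. B = V − Δ·S = 368.9908.
(3,2): S=298.4138. Δ = (V_up−V_dn)/(S_up−S_dn) = (18.5635−166.4531)/(420.7635−235.7469) = -0.7993. V = [p*·18.5635 + (1−p*)·166.4531]/1.09 = 87.0583. B = V − Δ·S = 325.5900.
(3,3): S=532.6120. Δ = (V_up−V_dn)/(S_up−S_dn) = (348.7829−18.5635)/(750.9829−420.7635) = 1.0000. V = [p*·348.7829 + (1−p*)·18.5635]/1.09 = 163.6212. B = V − Δ·S = -368.9908.
(2,0): S=118.5790. Δ = (V_up−V_dn)/(S_up−S_dn) = (201.7944−275.3134)/(167.1964−93.6774) = -1.0000. V = [p*·201.7944 + (1−p*)·275.3134]/1.09 = 219.9447. B = V − Δ·S = 338.5237.
(2,1): S=211.6410. Δ = (V_up−V_dn)/(S_up−S_dn) = (87.0583−201.7944)/(298.4138−167.1964) = -0.8744. V = [p*·87.0583 + (1−p*)·201.7944]/1.09 = 134.1991. B = V − Δ·S = 319.2573.
(2,2): S=377.7390. Δ = (V_up−V_dn)/(S_up−S_dn) = (163.6212−87.0583)/(532.6120−298.4138) = 0.3269. V = [p*·163.6212 + (1−p*)·87.0583]/1.09 = 113.8577. B = V − Δ·S = -9.6307.
(1,0): S=150.1000. Δ = (V_up−V_dn)/(S_up−S_dn) = (134.1991−219.9447)/(211.6410−118.5790) = -0.9214. V = [p*·134.1991 + (1−p*)·219.9447]/1.09 = 163.7201. B = V − Δ·S = 302.0195.
(1,1): S=267.9000. Δ = (V_up−V_dn)/(S_up−S_dn) = (113.8577−134.1991)/(377.7390−211.6410) = -0.1225. V = [p*·113.8577 + (1−p*)·134.1991]/1.09 = 114.0885. B = V − Δ·S = 146.8972.
(0,0): S=190.0000. Δ = (V_up−V_dn)/(S_up−S_dn) = (114.0885−163.7201)/(267.9000−150.1000) = -0.4213. V = [p*·114.0885 + (1−p*)·163.7201]/1.09 = 128.1695. B = V − Δ·S = 208.2205.
Root portfolio cost Δ·190+B reproduces V0=128.1695.

(0,0): Delta=-0.4213 Bond=208.2205
(1,0): Delta=-0.9214 Bond=302.0195
(1,1): Delta=-0.1225 Bond=146.8972
(2,0): Delta=-1.0000 Bond=338.5237
(2,1): Delta=-0.8744 Bond=319.2573
(2,2): Delta=0.3269 Bond=-9.6307
(3,0): Delta=-1.0000 Bond=368.9908
(3,1): Delta=-1.0000 Bond=368.9908
(3,2): Delta=-0.7993 Bond=325.5900
(3,3): Delta=1.0000 Bond=-368.9908
V0=128.1695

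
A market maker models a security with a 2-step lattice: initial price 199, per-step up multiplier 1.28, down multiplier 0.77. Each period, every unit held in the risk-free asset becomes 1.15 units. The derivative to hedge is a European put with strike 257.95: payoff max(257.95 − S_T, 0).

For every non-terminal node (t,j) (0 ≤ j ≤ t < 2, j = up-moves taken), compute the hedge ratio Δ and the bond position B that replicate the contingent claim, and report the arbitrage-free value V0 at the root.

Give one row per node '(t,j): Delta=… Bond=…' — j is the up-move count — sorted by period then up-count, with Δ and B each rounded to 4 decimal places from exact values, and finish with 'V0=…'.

Under the risk-neutral measure, an up-move has probability p* = (R−d)/(u−d) = 0.7451 and values discount at R = 1.15.
Terminal payoffs: V(2,0)=139.9629, V(2,1)=61.8156, V(2,2)=0.0000
  t=1,j=0: stock 153.2300 → up 196.1344 (V=61.8156), down 117.9871 (V=139.9629). Price 71.0743; hedge Δ=-1.0000, bond B=224.3043.
  t=1,j=1: stock 254.7200 → up 326.0416 (V=0.0000), down 196.1344 (V=61.8156). Price 13.7017; hedge Δ=-0.4758, bond B=134.9087.
  t=0,j=0: stock 199.0000 → up 254.7200 (V=13.7017), down 153.2300 (V=71.0743). Price 24.6314; hedge Δ=-0.5653, bond B=137.1268.
Each (Δ,B) replicates both successor values, so the strategy is self-financing and V0 is arbitrage-free.

(0,0): Delta=-0.5653 Bond=137.1268
(1,0): Delta=-1.0000 Bond=224.3043
(1,1): Delta=-0.4758 Bond=134.9087
V0=24.6314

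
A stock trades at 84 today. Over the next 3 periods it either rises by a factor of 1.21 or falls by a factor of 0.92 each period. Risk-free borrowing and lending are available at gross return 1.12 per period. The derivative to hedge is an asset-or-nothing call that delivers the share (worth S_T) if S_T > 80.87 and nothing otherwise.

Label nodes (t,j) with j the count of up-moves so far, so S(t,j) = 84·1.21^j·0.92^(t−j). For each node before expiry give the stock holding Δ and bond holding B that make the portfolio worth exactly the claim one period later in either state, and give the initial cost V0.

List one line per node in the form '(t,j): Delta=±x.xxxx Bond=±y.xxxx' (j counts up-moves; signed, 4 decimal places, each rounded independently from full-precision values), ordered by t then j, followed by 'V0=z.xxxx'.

Since d<R<u, set p* = (R−d)/(u−d) = 0.6897; price each node as the discounted p*-expectation of its children.
Payoff layer (t=3): V(3,0)=0.0000, V(3,1)=86.0281, V(3,2)=113.1456, V(3,3)=148.8111
(2,0): S=71.0976. Δ = (V_up−V_dn)/(S_up−S_dn) = (86.0281−0.0000)/(86.0281−65.4098) = 4.1724. V = [p*·86.0281 + (1−p*)·0.0000]/1.12 = 52.9730. B = V − Δ·S = -243.6756.
(2,1): S=93.5088. Δ = (V_up−V_dn)/(S_up−S_dn) = (113.1456−86.0281)/(113.1456−86.0281) = 1.0000. V = [p*·113.1456 + (1−p*)·86.0281]/1.12 = 93.5088. B = V − Δ·S = 0.0000.
(2,2): S=122.9844. Δ = (V_up−V_dn)/(S_up−S_dn) = (148.8111−113.1456)/(148.8111−113.1456) = 1.0000. V = [p*·148.8111 + (1−p*)·113.1456]/1.12 = 122.9844. B = V − Δ·S = 0.0000.
(1,0): S=77.2800. Δ = (V_up−V_dn)/(S_up−S_dn) = (93.5088−52.9730)/(93.5088−71.0976) = 1.8087. V = [p*·93.5088 + (1−p*)·52.9730]/1.12 = 72.2578. B = V − Δ·S = -67.5210.
(1,1): S=101.6400. Δ = (V_up−V_dn)/(S_up−S_dn) = (122.9844−93.5088)/(122.9844−93.5088) = 1.0000. V = [p*·122.9844 + (1−p*)·93.5088]/1.12 = 101.6400. B = V − Δ·S = 0.0000.
(0,0): S=84.0000. Δ = (V_up−V_dn)/(S_up−S_dn) = (101.6400−72.2578)/(101.6400−77.2800) = 1.2062. V = [p*·101.6400 + (1−p*)·72.2578]/1.12 = 82.6084. B = V − Δ·S = -18.7096.
The time-0 hedge costs 82.6084, which is the no-arbitrage price.

(0,0): Delta=1.2062 Bond=-18.7096
(1,0): Delta=1.8087 Bond=-67.5210
(1,1): Delta=1.0000 Bond=0.0000
(2,0): Delta=4.1724 Bond=-243.6756
(2,1): Delta=1.0000 Bond=0.0000
(2,2): Delta=1.0000 Bond=0.0000
V0=82.6084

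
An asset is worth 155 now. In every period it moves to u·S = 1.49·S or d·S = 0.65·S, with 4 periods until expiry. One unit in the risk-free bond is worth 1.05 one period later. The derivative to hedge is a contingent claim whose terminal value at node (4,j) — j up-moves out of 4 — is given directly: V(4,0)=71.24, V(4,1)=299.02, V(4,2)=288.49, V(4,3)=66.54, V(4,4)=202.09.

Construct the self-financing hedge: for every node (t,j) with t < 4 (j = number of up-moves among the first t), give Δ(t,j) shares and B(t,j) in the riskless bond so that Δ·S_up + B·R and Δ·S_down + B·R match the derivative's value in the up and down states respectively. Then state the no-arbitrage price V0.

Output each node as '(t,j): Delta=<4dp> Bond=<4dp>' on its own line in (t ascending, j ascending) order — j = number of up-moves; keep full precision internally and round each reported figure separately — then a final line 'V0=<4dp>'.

The replicating-portfolio and risk-neutral prices coincide; use p* = (1.05−0.65)/(1.49−0.65) = 0.4762 for the latter.
Terminal values V(4,·): V(4,0)=71.2400, V(4,1)=299.0200, V(4,2)=288.4900, V(4,3)=66.5400, V(4,4)=202.0900
  t=3,j=0: stock 42.5669 → up 63.4246 (V=299.0200), down 27.6685 (V=71.2400). Price 171.1492; hedge Δ=6.3704, bond B=-100.0175.
  t=3,j=1: stock 97.5764 → up 145.3888 (V=288.4900), down 63.4246 (V=299.0200). Price 280.0054; hedge Δ=-0.1285, bond B=292.5412.
  t=3,j=2: stock 223.6751 → up 333.2759 (V=66.5400), down 145.3888 (V=288.4900). Price 174.0948; hedge Δ=-1.1813, bond B=438.3210.
  t=3,j=3: stock 512.7321 → up 763.9708 (V=202.0900), down 333.2759 (V=66.5400). Price 124.8454; hedge Δ=0.3147, bond B=-36.5237.
  t=2,j=0: stock 65.4875 → up 97.5764 (V=280.0054), down 42.5669 (V=171.1492). Price 212.3672; hedge Δ=1.9789, bond B=82.7764.
  t=2,j=1: stock 150.1175 → up 223.6751 (V=174.0948), down 97.5764 (V=280.0054). Price 218.6398; hedge Δ=-0.8399, bond B=344.7239.
  t=2,j=2: stock 344.1155 → up 512.7321 (V=124.8454), down 223.6751 (V=174.0948). Price 143.4692; hedge Δ=-0.1704, bond B=202.0995.
  t=1,j=0: stock 100.7500 → up 150.1175 (V=218.6398), down 65.4875 (V=212.3672). Price 205.0992; hedge Δ=0.0741, bond B=197.6317.
  t=1,j=1: stock 230.9500 → up 344.1155 (V=143.4692), down 150.1175 (V=218.6398). Price 174.1374; hedge Δ=-0.3875, bond B=263.6262.
  t=0,j=0: stock 155.0000 → up 230.9500 (V=174.1374), down 100.7500 (V=205.0992). Price 181.2909; hedge Δ=-0.2378, bond B=218.1502.
The time-0 hedge costs 181.2909, which is the no-arbitrage price.

(0,0): Delta=-0.2378 Bond=218.1502
(1,0): Delta=0.0741 Bond=197.6317
(1,1): Delta=-0.3875 Bond=263.6262
(2,0): Delta=1.9789 Bond=82.7764
(2,1): Delta=-0.8399 Bond=344.7239
(2,2): Delta=-0.1704 Bond=202.0995
(3,0): Delta=6.3704 Bond=-100.0175
(3,1): Delta=-0.1285 Bond=292.5412
(3,2): Delta=-1.1813 Bond=438.3210
(3,3): Delta=0.3147 Bond=-36.5237
V0=181.2909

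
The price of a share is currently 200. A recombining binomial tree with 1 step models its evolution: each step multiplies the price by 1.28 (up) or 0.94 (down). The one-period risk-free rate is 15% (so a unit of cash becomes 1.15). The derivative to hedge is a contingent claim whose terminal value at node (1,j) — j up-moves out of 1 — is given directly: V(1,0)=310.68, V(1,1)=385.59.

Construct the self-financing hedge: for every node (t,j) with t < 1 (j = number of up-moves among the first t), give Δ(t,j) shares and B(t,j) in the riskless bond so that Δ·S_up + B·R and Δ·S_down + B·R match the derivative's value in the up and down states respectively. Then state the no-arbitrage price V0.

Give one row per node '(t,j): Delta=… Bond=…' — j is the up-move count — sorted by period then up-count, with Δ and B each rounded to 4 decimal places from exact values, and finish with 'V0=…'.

(0,0): Delta=1.1016 Bond=90.0660
V0=310.3895

No-arbitrage ⇒ martingale measure with p* = (R−d)/(u−d) = 0.6176.
Terminal values V(1,·): V(1,0)=310.6800, V(1,1)=385.5900
(0,0): S=200.0000. Δ = (V_up−V_dn)/(S_up−S_dn) = (385.5900−310.6800)/(256.0000−188.0000) = 1.1016. V = [p*·385.5900 + (1−p*)·310.6800]/1.15 = 310.3895. B = V − Δ·S = 90.0660.
Self-financing check: at every node Δ·S+B equals the discounted successor values.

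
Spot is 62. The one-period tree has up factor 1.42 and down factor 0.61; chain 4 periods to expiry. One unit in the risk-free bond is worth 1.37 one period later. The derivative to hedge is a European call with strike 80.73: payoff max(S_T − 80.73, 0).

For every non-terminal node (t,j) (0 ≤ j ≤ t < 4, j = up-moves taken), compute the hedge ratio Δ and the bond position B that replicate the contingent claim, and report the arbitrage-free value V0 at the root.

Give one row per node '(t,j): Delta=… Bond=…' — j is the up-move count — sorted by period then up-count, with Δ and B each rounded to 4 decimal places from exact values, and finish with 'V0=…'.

(0,0): Delta=0.9546 Bond=-19.8900
(1,0): Delta=0.4220 Bond=-7.1058
(1,1): Delta=0.9696 Bond=-28.5745
(2,0): Delta=0.0000 Bond=0.0000
(2,1): Delta=0.4339 Bond=-10.3754
(2,2): Delta=0.9848 Bond=-41.0399
(3,0): Delta=0.0000 Bond=0.0000
(3,1): Delta=0.0000 Bond=0.0000
(3,2): Delta=0.4462 Bond=-15.1494
(3,3): Delta=1.0000 Bond=-58.9270
V0=39.2943

Under the risk-neutral measure, an up-move has probability p* = (R−d)/(u−d) = 0.9383 and values discount at R = 1.37.
Terminal values V(4,·): V(4,0)=0.0000, V(4,1)=0.0000, V(4,2)=0.0000, V(4,3)=27.5596, V(4,4)=171.3539
Node (3,0) S=14.0728: V=(p*·0.0000+(1−p*)·0.0000)/1.37=0.0000; Δ=(0.0000−0.0000)/(19.9834−8.5844)=0.0000; B=V−Δ·S=0.0000
Node (3,1) S=32.7597: V=(p*·0.0000+(1−p*)·0.0000)/1.37=0.0000; Δ=(0.0000−0.0000)/(46.5188−19.9834)=0.0000; B=V−Δ·S=0.0000
Node (3,2) S=76.2602: V=(p*·27.5596+(1−p*)·0.0000)/1.37=18.8747; Δ=(27.5596−0.0000)/(108.2896−46.5188)=0.4462; B=V−Δ·S=-15.1494
Node (3,3) S=177.5239: V=(p*·171.3539+(1−p*)·27.5596)/1.37=118.5968; Δ=(171.3539−27.5596)/(252.0839−108.2896)=1.0000; B=V−Δ·S=-58.9270
Node (2,0) S=23.0702: V=(p*·0.0000+(1−p*)·0.0000)/1.37=0.0000; Δ=(0.0000−0.0000)/(32.7597−14.0728)=0.0000; B=V−Δ·S=0.0000
Node (2,1) S=53.7044: V=(p*·18.8747+(1−p*)·0.0000)/1.37=12.9267; Δ=(18.8747−0.0000)/(76.2602−32.7597)=0.4339; B=V−Δ·S=-10.3754
Node (2,2) S=125.0168: V=(p*·118.5968+(1−p*)·18.8747)/1.37=82.0738; Δ=(118.5968−18.8747)/(177.5239−76.2602)=0.9848; B=V−Δ·S=-41.0399
Node (1,0) S=37.8200: V=(p*·12.9267+(1−p*)·0.0000)/1.37=8.8531; Δ=(12.9267−0.0000)/(53.7044−23.0702)=0.4220; B=V−Δ·S=-7.1058
Node (1,1) S=88.0400: V=(p*·82.0738+(1−p*)·12.9267)/1.37=56.7923; Δ=(82.0738−12.9267)/(125.0168−53.7044)=0.9696; B=V−Δ·S=-28.5745
Node (0,0) S=62.0000: V=(p*·56.7923+(1−p*)·8.8531)/1.37=39.2943; Δ=(56.7923−8.8531)/(88.0400−37.8200)=0.9546; B=V−Δ·S=-19.8900
Check: Δ(0,0)·S0 + B(0,0) = 39.2943 = V0.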